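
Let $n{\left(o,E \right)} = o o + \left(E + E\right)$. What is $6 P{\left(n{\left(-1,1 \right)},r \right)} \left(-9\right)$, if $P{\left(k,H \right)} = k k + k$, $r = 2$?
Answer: $-648$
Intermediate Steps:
$n{\left(o,E \right)} = o^{2} + 2 E$
$P{\left(k,H \right)} = k + k^{2}$ ($P{\left(k,H \right)} = k^{2} + k = k + k^{2}$)
$6 P{\left(n{\left(-1,1 \right)},r \right)} \left(-9\right) = 6 \left(\left(-1\right)^{2} + 2 \cdot 1\right) \left(1 + \left(\left(-1\right)^{2} + 2 \cdot 1\right)\right) \left(-9\right) = 6 \left(1 + 2\right) \left(1 + \left(1 + 2\right)\right) \left(-9\right) = 6 \cdot 3 \left(1 + 3\right) \left(-9\right) = 6 \cdot 3 \cdot 4 \left(-9\right) = 6 \cdot 12 \left(-9\right) = 72 \left(-9\right) = -648$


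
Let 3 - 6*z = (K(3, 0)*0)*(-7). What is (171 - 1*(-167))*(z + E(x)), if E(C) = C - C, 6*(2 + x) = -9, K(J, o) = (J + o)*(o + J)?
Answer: 169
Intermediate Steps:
K(J, o) = (J + o)**2 (K(J, o) = (J + o)*(J + o) = (J + o)**2)
x = -7/2 (x = -2 + (1/6)*(-9) = -2 - 3/2 = -7/2 ≈ -3.5000)
E(C) = 0
z = 1/2 (z = 1/2 - (3 + 0)**2*0*(-7)/6 = 1/2 - 3**2*0*(-7)/6 = 1/2 - 9*0*(-7)/6 = 1/2 - 0*(-7) = 1/2 - 1/6*0 = 1/2 + 0 = 1/2 ≈ 0.50000)
(171 - 1*(-167))*(z + E(x)) = (171 - 1*(-167))*(1/2 + 0) = (171 + 167)*(1/2) = 338*(1/2) = 169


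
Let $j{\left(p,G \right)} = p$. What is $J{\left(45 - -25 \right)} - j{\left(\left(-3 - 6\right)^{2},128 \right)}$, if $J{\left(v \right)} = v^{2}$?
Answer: $4819$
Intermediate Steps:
$J{\left(45 - -25 \right)} - j{\left(\left(-3 - 6\right)^{2},128 \right)} = \left(45 - -25\right)^{2} - \left(-3 - 6\right)^{2} = \left(45 + 25\right)^{2} - \left(-9\right)^{2} = 70^{2} - 81 = 4900 - 81 = 4819$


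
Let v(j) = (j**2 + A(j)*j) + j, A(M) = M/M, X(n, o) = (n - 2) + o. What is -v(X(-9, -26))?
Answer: -1295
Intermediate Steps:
X(n, o) = -2 + n + o (X(n, o) = (-2 + n) + o = -2 + n + o)
A(M) = 1
v(j) = j**2 + 2*j (v(j) = (j**2 + 1*j) + j = (j**2 + j) + j = (j + j**2) + j = j**2 + 2*j)
-v(X(-9, -26)) = -(-2 - 9 - 26)*(2 + (-2 - 9 - 26)) = -(-37)*(2 - 37) = -(-37)*(-35) = -1*1295 = -1295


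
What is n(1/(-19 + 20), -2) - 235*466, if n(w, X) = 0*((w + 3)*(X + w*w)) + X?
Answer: -109512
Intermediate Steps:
n(w, X) = X (n(w, X) = 0*((3 + w)*(X + w²)) + X = 0 + X = X)
n(1/(-19 + 20), -2) - 235*466 = -2 - 235*466 = -2 - 109510 = -109512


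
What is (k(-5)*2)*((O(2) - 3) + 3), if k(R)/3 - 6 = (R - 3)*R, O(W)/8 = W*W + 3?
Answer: 15456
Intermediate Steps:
O(W) = 24 + 8*W² (O(W) = 8*(W*W + 3) = 8*(W² + 3) = 8*(3 + W²) = 24 + 8*W²)
k(R) = 18 + 3*R*(-3 + R) (k(R) = 18 + 3*((R - 3)*R) = 18 + 3*((-3 + R)*R) = 18 + 3*(R*(-3 + R)) = 18 + 3*R*(-3 + R))
(k(-5)*2)*((O(2) - 3) + 3) = ((18 - 9*(-5) + 3*(-5)²)*2)*(((24 + 8*2²) - 3) + 3) = ((18 + 45 + 3*25)*2)*(((24 + 8*4) - 3) + 3) = ((18 + 45 + 75)*2)*(((24 + 32) - 3) + 3) = (138*2)*((56 - 3) + 3) = 276*(53 + 3) = 276*56 = 15456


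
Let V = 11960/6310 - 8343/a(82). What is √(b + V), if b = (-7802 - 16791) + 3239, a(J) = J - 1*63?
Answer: I*√3132183977035/11989 ≈ 147.62*I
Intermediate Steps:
a(J) = -63 + J (a(J) = J - 63 = -63 + J)
V = -5241709/11989 (V = 11960/6310 - 8343/(-63 + 82) = 11960*(1/6310) - 8343/19 = 1196/631 - 8343*1/19 = 1196/631 - 8343/19 = -5241709/11989 ≈ -437.21)
b = -21354 (b = -24593 + 3239 = -21354)
√(b + V) = √(-21354 - 5241709/11989) = √(-261254815/11989) = I*√3132183977035/11989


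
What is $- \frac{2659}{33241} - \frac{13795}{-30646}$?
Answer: $\frac{377071881}{1018703686} \approx 0.37015$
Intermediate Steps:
$- \frac{2659}{33241} - \frac{13795}{-30646} = \left(-2659\right) \frac{1}{33241} - - \frac{13795}{30646} = - \frac{2659}{33241} + \frac{13795}{30646} = \frac{377071881}{1018703686}$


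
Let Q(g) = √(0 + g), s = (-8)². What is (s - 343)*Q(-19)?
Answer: -279*I*√19 ≈ -1216.1*I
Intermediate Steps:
s = 64
Q(g) = √g
(s - 343)*Q(-19) = (64 - 343)*√(-19) = -279*I*√19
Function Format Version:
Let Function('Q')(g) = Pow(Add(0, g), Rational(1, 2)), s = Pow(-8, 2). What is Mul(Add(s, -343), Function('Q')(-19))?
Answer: Mul(-279, I, Pow(19, Rational(1, 2))) ≈ Mul(-1216.1, I)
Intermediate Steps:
s = 64
Function('Q')(g) = Pow(g, Rational(1, 2))
Mul(Add(s, -343), Function('Q')(-19)) = Mul(Add(64, -343), Pow(-19, Rational(1, 2))) = Mul(-279, Mul(I, Pow(19, Rational(1, 2)))) = Mul(-279, I, Pow(19, Rational(1, 2)))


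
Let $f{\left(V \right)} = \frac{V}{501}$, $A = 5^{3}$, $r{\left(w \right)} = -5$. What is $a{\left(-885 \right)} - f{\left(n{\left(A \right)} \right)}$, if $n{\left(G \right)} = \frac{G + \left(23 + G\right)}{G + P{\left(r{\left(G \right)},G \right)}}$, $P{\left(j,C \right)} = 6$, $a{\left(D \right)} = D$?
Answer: $- \frac{19361236}{21877} \approx -885.0$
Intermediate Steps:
$A = 125$
$n{\left(G \right)} = \frac{23 + 2 G}{6 + G}$ ($n{\left(G \right)} = \frac{G + \left(23 + G\right)}{G + 6} = \frac{23 + 2 G}{6 + G}$)
$f{\left(V \right)} = \frac{V}{501}$ ($f{\left(V \right)} = V \frac{1}{501} = \frac{V}{501}$)
$a{\left(-885 \right)} - f{\left(n{\left(A \right)} \right)} = -885 - \frac{\frac{1}{6 + 125} \left(23 + 2 \cdot 125\right)}{501} = -885 - \frac{\frac{1}{131} \left(23 + 250\right)}{501} = -885 - \frac{\frac{1}{131} \cdot 273}{501} = -885 - \frac{1}{501} \cdot \frac{273}{131} = -885 - \frac{91}{21877} = - \frac{19361236}{21877}$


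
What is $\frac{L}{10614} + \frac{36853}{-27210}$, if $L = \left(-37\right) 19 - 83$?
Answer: $- \frac{68757467}{48134490} \approx -1.4284$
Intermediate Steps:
$L = -786$ ($L = -703 - 83 = -786$)
$\frac{L}{10614} + \frac{36853}{-27210} = - \frac{786}{10614} + \frac{36853}{-27210} = \left(-786\right) \frac{1}{10614} + 36853 \left(- \frac{1}{27210}\right) = - \frac{131}{1769} - \frac{36853}{27210} = - \frac{68757467}{48134490}$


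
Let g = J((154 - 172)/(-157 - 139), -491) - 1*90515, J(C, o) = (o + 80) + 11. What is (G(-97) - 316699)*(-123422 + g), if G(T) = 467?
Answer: 67780218184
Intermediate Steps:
J(C, o) = 91 + o (J(C, o) = (80 + o) + 11 = 91 + o)
g = -90915 (g = (91 - 491) - 1*90515 = -400 - 90515 = -90915)
(G(-97) - 316699)*(-123422 + g) = (467 - 316699)*(-123422 - 90915) = -316232*(-214337) = 67780218184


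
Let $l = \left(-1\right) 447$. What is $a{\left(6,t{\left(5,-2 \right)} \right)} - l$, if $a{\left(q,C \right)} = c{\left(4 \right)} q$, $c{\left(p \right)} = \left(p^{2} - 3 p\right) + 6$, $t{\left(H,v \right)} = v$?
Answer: $507$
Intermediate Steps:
$c{\left(p \right)} = 6 + p^{2} - 3 p$
$a{\left(q,C \right)} = 10 q$ ($a{\left(q,C \right)} = \left(6 + 4^{2} - 12\right) q = \left(6 + 16 - 12\right) q = 10 q$)
$l = -447$
$a{\left(6,t{\left(5,-2 \right)} \right)} - l = 10 \cdot 6 - -447 = 60 + 447 = 507$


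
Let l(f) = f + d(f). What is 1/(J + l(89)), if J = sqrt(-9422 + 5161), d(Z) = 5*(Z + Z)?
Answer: 979/962702 - I*sqrt(4261)/962702 ≈ 0.0010169 - 6.7805e-5*I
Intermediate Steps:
d(Z) = 10*Z (d(Z) = 5*(2*Z) = 10*Z)
J = I*sqrt(4261) (J = sqrt(-4261) = I*sqrt(4261) ≈ 65.276*I)
l(f) = 11*f (l(f) = f + 10*f = 11*f)
1/(J + l(89)) = 1/(I*sqrt(4261) + 11*89) = 1/(I*sqrt(4261) + 979) = 1/(979 + I*sqrt(4261))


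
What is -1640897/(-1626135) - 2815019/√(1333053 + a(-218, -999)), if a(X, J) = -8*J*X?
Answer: 1640897/1626135 + 2815019*I*√45467/136401 ≈ 1.0091 + 4400.6*I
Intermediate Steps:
a(X, J) = -8*J*X
-1640897/(-1626135) - 2815019/√(1333053 + a(-218, -999)) = -1640897/(-1626135) - 2815019/√(1333053 - 8*(-999)*(-218)) = -1640897*(-1/1626135) - 2815019/√(1333053 - 1742256) = 1640897/1626135 - 2815019*(-I*√45467/136401) = 1640897/1626135 - (-2815019)*I*√45467/136401 = 1640897/1626135 + 2815019*I*√45467/136401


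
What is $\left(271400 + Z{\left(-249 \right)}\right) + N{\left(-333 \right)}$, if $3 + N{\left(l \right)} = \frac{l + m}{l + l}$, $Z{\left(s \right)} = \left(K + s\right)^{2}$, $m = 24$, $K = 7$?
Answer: $\frac{73251445}{222} \approx 3.2996 \cdot 10^{5}$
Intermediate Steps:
$Z{\left(s \right)} = \left(7 + s\right)^{2}$
$N{\left(l \right)} = -3 + \frac{24 + l}{2 l}$ ($N{\left(l \right)} = -3 + \frac{l + 24}{l + l} = -3 + \frac{24 + l}{2 l}$)
$\left(271400 + Z{\left(-249 \right)}\right) + N{\left(-333 \right)} = \left(271400 + \left(7 - 249\right)^{2}\right) - \left(\frac{5}{2} - \frac{12}{-333}\right) = \left(271400 + \left(-242\right)^{2}\right) + \left(- \frac{5}{2} + 12 \left(- \frac{1}{333}\right)\right) = \left(271400 + 58564\right) - \frac{563}{222} = 329964 - \frac{563}{222} = \frac{73251445}{222}$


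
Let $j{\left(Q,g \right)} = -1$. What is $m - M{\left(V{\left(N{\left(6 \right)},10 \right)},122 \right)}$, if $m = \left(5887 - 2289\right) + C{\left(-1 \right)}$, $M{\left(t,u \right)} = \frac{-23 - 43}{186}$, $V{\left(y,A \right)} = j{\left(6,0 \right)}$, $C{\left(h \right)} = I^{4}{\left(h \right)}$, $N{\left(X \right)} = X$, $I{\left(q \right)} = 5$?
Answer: $\frac{130924}{31} \approx 4223.4$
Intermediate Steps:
$C{\left(h \right)} = 625$ ($C{\left(h \right)} = 5^{4} = 625$)
$V{\left(y,A \right)} = -1$
$M{\left(t,u \right)} = - \frac{11}{31}$ ($M{\left(t,u \right)} = \left(-23 - 43\right) \frac{1}{186} = \left(-66\right) \frac{1}{186} = - \frac{11}{31}$)
$m = 4223$ ($m = \left(5887 - 2289\right) + 625 = 3598 + 625 = 4223$)
$m - M{\left(V{\left(N{\left(6 \right)},10 \right)},122 \right)} = 4223 - - \frac{11}{31} = 4223 + \frac{11}{31} = \frac{130924}{31}$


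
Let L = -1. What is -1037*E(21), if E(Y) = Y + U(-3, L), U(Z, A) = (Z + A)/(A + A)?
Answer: -23851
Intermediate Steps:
U(Z, A) = (A + Z)/(2*A) (U(Z, A) = (A + Z)/((2*A)) = (A + Z)*(1/(2*A)) = (A + Z)/(2*A))
E(Y) = 2 + Y (E(Y) = Y + (1/2)*(-1 - 3)/(-1) = Y + (1/2)*(-1)*(-4) = Y + 2 = 2 + Y)
-1037*E(21) = -1037*(2 + 21) = -1037*23 = -23851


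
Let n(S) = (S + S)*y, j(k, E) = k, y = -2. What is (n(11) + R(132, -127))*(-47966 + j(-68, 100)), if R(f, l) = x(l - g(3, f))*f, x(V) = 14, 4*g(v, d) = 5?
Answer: -86653336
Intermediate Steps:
g(v, d) = 5/4 (g(v, d) = (1/4)*5 = 5/4)
n(S) = -4*S (n(S) = (S + S)*(-2) = (2*S)*(-2) = -4*S)
R(f, l) = 14*f
(n(11) + R(132, -127))*(-47966 + j(-68, 100)) = (-4*11 + 14*132)*(-47966 - 68) = (-44 + 1848)*(-48034) = 1804*(-48034) = -86653336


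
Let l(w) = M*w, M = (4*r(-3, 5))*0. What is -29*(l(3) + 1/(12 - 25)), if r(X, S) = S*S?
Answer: 29/13 ≈ 2.2308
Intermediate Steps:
r(X, S) = S²
M = 0 (M = (4*5²)*0 = (4*25)*0 = 100*0 = 0)
l(w) = 0 (l(w) = 0*w = 0)
-29*(l(3) + 1/(12 - 25)) = -29*(0 + 1/(12 - 25)) = -29*(0 + 1/(-13)) = -29*(0 - 1/13) = -29*(-1/13) = 29/13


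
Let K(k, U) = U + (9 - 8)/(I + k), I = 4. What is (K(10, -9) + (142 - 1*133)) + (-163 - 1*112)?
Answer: -3849/14 ≈ -274.93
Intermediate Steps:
K(k, U) = U + 1/(4 + k) (K(k, U) = U + (9 - 8)/(4 + k) = U + 1/(4 + k))
(K(10, -9) + (142 - 1*133)) + (-163 - 1*112) = ((1 + 4*(-9) - 9*10)/(4 + 10) + (142 - 1*133)) + (-163 - 1*112) = ((1 - 36 - 90)/14 + (142 - 133)) + (-163 - 112) = ((1/14)*(-125) + 9) - 275 = (-125/14 + 9) - 275 = 1/14 - 275 = -3849/14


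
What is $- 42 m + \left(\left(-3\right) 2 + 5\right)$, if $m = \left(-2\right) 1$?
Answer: $83$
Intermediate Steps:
$m = -2$
$- 42 m + \left(\left(-3\right) 2 + 5\right) = \left(-42\right) \left(-2\right) + \left(\left(-3\right) 2 + 5\right) = 84 + \left(-6 + 5\right) = 84 - 1 = 83$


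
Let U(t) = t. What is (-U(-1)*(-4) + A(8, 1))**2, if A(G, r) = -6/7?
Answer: 1156/49 ≈ 23.592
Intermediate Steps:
A(G, r) = -6/7 (A(G, r) = -6*1/7 = -6/7)
(-U(-1)*(-4) + A(8, 1))**2 = (-1*(-1)*(-4) - 6/7)**2 = (1*(-4) - 6/7)**2 = (-4 - 6/7)**2 = (-34/7)**2 = 1156/49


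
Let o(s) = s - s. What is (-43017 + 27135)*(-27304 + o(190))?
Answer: 433642128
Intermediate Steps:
o(s) = 0
(-43017 + 27135)*(-27304 + o(190)) = (-43017 + 27135)*(-27304 + 0) = -15882*(-27304) = 433642128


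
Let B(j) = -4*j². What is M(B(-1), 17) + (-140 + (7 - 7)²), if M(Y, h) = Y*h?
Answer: -208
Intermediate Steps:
M(B(-1), 17) + (-140 + (7 - 7)²) = -4*(-1)²*17 + (-140 + (7 - 7)²) = -4*1*17 + (-140 + 0²) = -4*17 + (-140 + 0) = -68 - 140 = -208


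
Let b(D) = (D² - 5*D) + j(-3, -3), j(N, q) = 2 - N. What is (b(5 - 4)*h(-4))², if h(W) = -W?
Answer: 16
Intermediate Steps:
b(D) = 5 + D² - 5*D (b(D) = (D² - 5*D) + (2 - 1*(-3)) = (D² - 5*D) + (2 + 3) = (D² - 5*D) + 5 = 5 + D² - 5*D)
(b(5 - 4)*h(-4))² = ((5 + (5 - 4)² - 5*(5 - 4))*(-1*(-4)))² = ((5 + 1² - 5*1)*4)² = ((5 + 1 - 5)*4)² = (1*4)² = 4² = 16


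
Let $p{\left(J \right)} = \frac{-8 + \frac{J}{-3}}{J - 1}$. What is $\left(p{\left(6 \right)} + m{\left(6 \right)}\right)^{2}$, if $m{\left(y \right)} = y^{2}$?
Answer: $1156$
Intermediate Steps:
$p{\left(J \right)} = \frac{-8 - \frac{J}{3}}{-1 + J}$ ($p{\left(J \right)} = \frac{-8 + J \left(- \frac{1}{3}\right)}{-1 + J} = \frac{-8 - \frac{J}{3}}{-1 + J}$)
$\left(p{\left(6 \right)} + m{\left(6 \right)}\right)^{2} = \left(\frac{-24 - 6}{3 \left(-1 + 6\right)} + 6^{2}\right)^{2} = \left(\frac{-24 - 6}{3 \cdot 5} + 36\right)^{2} = \left(\frac{1}{3} \cdot \frac{1}{5} \left(-30\right) + 36\right)^{2} = \left(-2 + 36\right)^{2} = 34^{2} = 1156$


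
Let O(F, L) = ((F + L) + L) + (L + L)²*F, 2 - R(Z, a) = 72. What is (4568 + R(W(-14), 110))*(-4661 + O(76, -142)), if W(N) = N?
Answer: 27550191526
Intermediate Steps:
R(Z, a) = -70 (R(Z, a) = 2 - 1*72 = 2 - 72 = -70)
O(F, L) = F + 2*L + 4*F*L² (O(F, L) = (F + 2*L) + (2*L)²*F = (F + 2*L) + (4*L²)*F = (F + 2*L) + 4*F*L² = F + 2*L + 4*F*L²)
(4568 + R(W(-14), 110))*(-4661 + O(76, -142)) = (4568 - 70)*(-4661 + (76 + 2*(-142) + 4*76*(-142)²)) = 4498*(-4661 + (76 - 284 + 4*76*20164)) = 4498*(-4661 + (76 - 284 + 6129856)) = 4498*(-4661 + 6129648) = 4498*6124987 = 27550191526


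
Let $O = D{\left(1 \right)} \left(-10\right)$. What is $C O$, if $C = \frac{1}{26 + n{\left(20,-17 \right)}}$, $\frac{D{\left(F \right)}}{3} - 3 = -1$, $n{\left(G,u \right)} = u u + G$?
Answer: $- \frac{12}{67} \approx -0.1791$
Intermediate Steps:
$n{\left(G,u \right)} = G + u^{2}$ ($n{\left(G,u \right)} = u^{2} + G = G + u^{2}$)
$D{\left(F \right)} = 6$ ($D{\left(F \right)} = 9 + 3 \left(-1\right) = 9 - 3 = 6$)
$C = \frac{1}{335}$ ($C = \frac{1}{26 + \left(20 + \left(-17\right)^{2}\right)} = \frac{1}{26 + \left(20 + 289\right)} = \frac{1}{26 + 309} = \frac{1}{335} \approx 0.0029851$)
$O = -60$ ($O = 6 \left(-10\right) = -60$)
$C O = \frac{1}{335} \left(-60\right) = - \frac{12}{67}$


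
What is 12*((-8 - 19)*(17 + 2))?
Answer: -6156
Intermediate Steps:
12*((-8 - 19)*(17 + 2)) = 12*(-27*19) = 12*(-513) = -6156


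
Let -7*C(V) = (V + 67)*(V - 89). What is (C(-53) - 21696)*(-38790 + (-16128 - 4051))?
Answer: 1262644228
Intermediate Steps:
C(V) = -(-89 + V)*(67 + V)/7 (C(V) = -(V + 67)*(V - 89)/7 = -(67 + V)*(-89 + V)/7 = -(-89 + V)*(67 + V)/7)
(C(-53) - 21696)*(-38790 + (-16128 - 4051)) = ((5963/7 - ⅐*(-53)² + (22/7)*(-53)) - 21696)*(-38790 + (-16128 - 4051)) = ((5963/7 - ⅐*2809 - 1166/7) - 21696)*(-38790 - 20179) = ((5963/7 - 2809/7 - 1166/7) - 21696)*(-58969) = (284 - 21696)*(-58969) = -21412*(-58969) = 1262644228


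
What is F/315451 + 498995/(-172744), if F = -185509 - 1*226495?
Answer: -228579690721/54492267544 ≈ -4.1947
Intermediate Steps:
F = -412004 (F = -185509 - 226495 = -412004)
F/315451 + 498995/(-172744) = -412004/315451 + 498995/(-172744) = -412004*1/315451 + 498995*(-1/172744) = -412004/315451 - 498995/172744 = -228579690721/54492267544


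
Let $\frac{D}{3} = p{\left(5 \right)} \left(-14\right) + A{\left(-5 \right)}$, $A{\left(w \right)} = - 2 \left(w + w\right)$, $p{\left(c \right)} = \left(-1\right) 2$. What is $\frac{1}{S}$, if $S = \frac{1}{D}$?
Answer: $144$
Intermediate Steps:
$p{\left(c \right)} = -2$
$A{\left(w \right)} = - 4 w$ ($A{\left(w \right)} = - 2 \cdot 2 w = - 4 w$)
$D = 144$ ($D = 3 \left(\left(-2\right) \left(-14\right) - -20\right) = 3 \left(28 + 20\right) = 3 \cdot 48 = 144$)
$S = \frac{1}{144} \approx 0.0069444$
$\frac{1}{S} = \frac{1}{\frac{1}{144}} = 144$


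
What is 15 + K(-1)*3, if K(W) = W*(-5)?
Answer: 30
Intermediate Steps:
K(W) = -5*W
15 + K(-1)*3 = 15 - 5*(-1)*3 = 15 + 5*3 = 15 + 15 = 30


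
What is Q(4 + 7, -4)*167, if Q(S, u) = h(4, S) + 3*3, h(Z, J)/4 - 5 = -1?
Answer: 4175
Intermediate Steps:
h(Z, J) = 16 (h(Z, J) = 20 + 4*(-1) = 20 - 4 = 16)
Q(S, u) = 25 (Q(S, u) = 16 + 3*3 = 16 + 9 = 25)
Q(4 + 7, -4)*167 = 25*167 = 4175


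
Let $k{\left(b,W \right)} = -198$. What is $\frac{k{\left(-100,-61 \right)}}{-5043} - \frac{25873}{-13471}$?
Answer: $\frac{44381599}{22644751} \approx 1.9599$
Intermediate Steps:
$\frac{k{\left(-100,-61 \right)}}{-5043} - \frac{25873}{-13471} = - \frac{198}{-5043} - \frac{25873}{-13471} = \left(-198\right) \left(- \frac{1}{5043}\right) - - \frac{25873}{13471} = \frac{66}{1681} + \frac{25873}{13471} = \frac{44381599}{22644751}$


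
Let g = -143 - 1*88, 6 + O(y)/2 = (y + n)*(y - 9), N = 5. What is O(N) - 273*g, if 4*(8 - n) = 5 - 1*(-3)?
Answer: 62963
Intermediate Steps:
n = 6 (n = 8 - (5 - 1*(-3))/4 = 8 - (5 + 3)/4 = 8 - ¼*8 = 8 - 2 = 6)
O(y) = -12 + 2*(-9 + y)*(6 + y) (O(y) = -12 + 2*((y + 6)*(y - 9)) = -12 + 2*((6 + y)*(-9 + y)) = -12 + 2*((-9 + y)*(6 + y)) = -12 + 2*(-9 + y)*(6 + y))
g = -231 (g = -143 - 88 = -231)
O(N) - 273*g = (-120 - 6*5 + 2*5²) - 273*(-231) = (-120 - 30 + 2*25) + 63063 = (-120 - 30 + 50) + 63063 = -100 + 63063 = 62963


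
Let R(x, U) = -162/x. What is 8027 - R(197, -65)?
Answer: 1581481/197 ≈ 8027.8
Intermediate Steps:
8027 - R(197, -65) = 8027 - (-162)/197 = 8027 - 1*(-162/197) = 8027 + 162/197 = 1581481/197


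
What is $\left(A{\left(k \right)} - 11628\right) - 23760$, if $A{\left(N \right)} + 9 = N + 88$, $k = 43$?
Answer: $-35266$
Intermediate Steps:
$A{\left(N \right)} = 79 + N$ ($A{\left(N \right)} = -9 + \left(N + 88\right) = -9 + \left(88 + N\right) = 79 + N$)
$\left(A{\left(k \right)} - 11628\right) - 23760 = \left(\left(79 + 43\right) - 11628\right) - 23760 = \left(122 - 11628\right) - 23760 = -11506 - 23760 = -35266$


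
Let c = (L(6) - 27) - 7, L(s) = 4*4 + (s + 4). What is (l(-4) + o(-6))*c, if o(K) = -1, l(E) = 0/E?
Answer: 8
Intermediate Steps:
l(E) = 0
L(s) = 20 + s (L(s) = 16 + (4 + s) = 20 + s)
c = -8 (c = ((20 + 6) - 27) - 7 = (26 - 27) - 7 = -1 - 7 = -8)
(l(-4) + o(-6))*c = (0 - 1)*(-8) = -1*(-8) = 8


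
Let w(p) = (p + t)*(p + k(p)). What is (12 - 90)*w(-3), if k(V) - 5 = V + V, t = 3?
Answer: 0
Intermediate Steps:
k(V) = 5 + 2*V (k(V) = 5 + (V + V) = 5 + 2*V)
w(p) = (3 + p)*(5 + 3*p) (w(p) = (p + 3)*(p + (5 + 2*p)) = (3 + p)*(5 + 3*p))
(12 - 90)*w(-3) = (12 - 90)*(15 + 3*(-3)**2 + 14*(-3)) = -78*(15 + 3*9 - 42) = -78*(15 + 27 - 42) = -78*0 = 0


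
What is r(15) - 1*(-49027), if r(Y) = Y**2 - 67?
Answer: 49185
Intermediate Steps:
r(Y) = -67 + Y**2
r(15) - 1*(-49027) = (-67 + 15**2) - 1*(-49027) = (-67 + 225) + 49027 = 158 + 49027 = 49185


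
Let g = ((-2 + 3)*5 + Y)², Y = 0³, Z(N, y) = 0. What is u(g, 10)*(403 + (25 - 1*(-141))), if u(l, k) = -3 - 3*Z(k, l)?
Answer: -1707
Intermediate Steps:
Y = 0
g = 25 (g = ((-2 + 3)*5 + 0)² = (1*5 + 0)² = (5 + 0)² = 5² = 25)
u(l, k) = -3 (u(l, k) = -3 - 3*0 = -3 + 0 = -3)
u(g, 10)*(403 + (25 - 1*(-141))) = -3*(403 + (25 - 1*(-141))) = -3*(403 + (25 + 141)) = -3*(403 + 166) = -3*569 = -1707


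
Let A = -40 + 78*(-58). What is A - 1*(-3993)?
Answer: -571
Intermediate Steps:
A = -4564 (A = -40 - 4524 = -4564)
A - 1*(-3993) = -4564 - 1*(-3993) = -4564 + 3993 = -571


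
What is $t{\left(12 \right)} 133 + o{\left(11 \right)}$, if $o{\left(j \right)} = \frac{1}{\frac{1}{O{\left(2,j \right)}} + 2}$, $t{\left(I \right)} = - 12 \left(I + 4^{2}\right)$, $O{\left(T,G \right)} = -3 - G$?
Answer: $- \frac{1206562}{27} \approx -44688.0$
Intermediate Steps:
$t{\left(I \right)} = -192 - 12 I$ ($t{\left(I \right)} = - 12 \left(I + 16\right) = - 12 \left(16 + I\right) = -192 - 12 I$)
$o{\left(j \right)} = \frac{1}{2 + \frac{1}{-3 - j}}$ ($o{\left(j \right)} = \frac{1}{\frac{1}{-3 - j} + 2} = \frac{1}{2 + \frac{1}{-3 - j}}$)
$t{\left(12 \right)} 133 + o{\left(11 \right)} = \left(-192 - 144\right) 133 + \frac{3 + 11}{5 + 2 \cdot 11} = \left(-192 - 144\right) 133 + \frac{1}{5 + 22} \cdot 14 = \left(-336\right) 133 + \frac{1}{27} \cdot 14 = -44688 + \frac{1}{27} \cdot 14 = -44688 + \frac{14}{27} = - \frac{1206562}{27}$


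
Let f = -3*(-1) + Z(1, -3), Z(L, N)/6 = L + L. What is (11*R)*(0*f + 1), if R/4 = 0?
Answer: 0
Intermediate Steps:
R = 0 (R = 4*0 = 0)
Z(L, N) = 12*L (Z(L, N) = 6*(L + L) = 6*(2*L) = 12*L)
f = 15 (f = -3*(-1) + 12*1 = 3 + 12 = 15)
(11*R)*(0*f + 1) = (11*0)*(0*15 + 1) = 0*(0 + 1) = 0*1 = 0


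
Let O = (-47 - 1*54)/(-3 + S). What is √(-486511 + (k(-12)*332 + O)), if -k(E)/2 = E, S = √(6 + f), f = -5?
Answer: I*√1913970/2 ≈ 691.73*I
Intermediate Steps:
S = 1 (S = √(6 - 5) = √1 = 1)
k(E) = -2*E
O = 101/2 (O = (-47 - 1*54)/(-3 + 1) = (-47 - 54)/(-2) = -101*(-½) = 101/2 ≈ 50.500)
√(-486511 + (k(-12)*332 + O)) = √(-486511 + (-2*(-12)*332 + 101/2)) = √(-486511 + (24*332 + 101/2)) = √(-486511 + (7968 + 101/2)) = √(-486511 + 16037/2) = √(-956985/2) = I*√1913970/2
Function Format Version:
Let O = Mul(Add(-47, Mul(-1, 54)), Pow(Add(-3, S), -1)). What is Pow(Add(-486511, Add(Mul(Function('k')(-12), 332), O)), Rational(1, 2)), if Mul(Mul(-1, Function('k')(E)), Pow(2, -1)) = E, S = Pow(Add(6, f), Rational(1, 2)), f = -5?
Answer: Mul(Rational(1, 2), I, Pow(1913970, Rational(1, 2))) ≈ Mul(691.73, I)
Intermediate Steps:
S = 1 (S = Pow(Add(6, -5), Rational(1, 2)) = Pow(1, Rational(1, 2)) = 1)
Function('k')(E) = Mul(-2, E)
O = Rational(101, 2) (O = Mul(Add(-47, Mul(-1, 54)), Pow(Add(-3, 1), -1)) = Mul(Add(-47, -54), Pow(-2, -1)) = Mul(-101, Rational(-1, 2)) = Rational(101, 2) ≈ 50.500)
Pow(Add(-486511, Add(Mul(Function('k')(-12), 332), O)), Rational(1, 2)) = Pow(Add(-486511, Add(Mul(Mul(-2, -12), 332), Rational(101, 2))), Rational(1, 2)) = Pow(Add(-486511, Add(Mul(24, 332), Rational(101, 2))), Rational(1, 2)) = Pow(Add(-486511, Add(7968, Rational(101, 2))), Rational(1, 2)) = Pow(Add(-486511, Rational(16037, 2)), Rational(1, 2)) = Pow(Rational(-956985, 2), Rational(1, 2)) = Mul(Rational(1, 2), I, Pow(1913970, Rational(1, 2)))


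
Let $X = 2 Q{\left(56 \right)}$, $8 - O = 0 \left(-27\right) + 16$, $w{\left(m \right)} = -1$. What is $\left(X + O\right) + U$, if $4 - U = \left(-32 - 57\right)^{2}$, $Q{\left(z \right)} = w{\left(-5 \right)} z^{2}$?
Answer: $-14197$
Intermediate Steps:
$Q{\left(z \right)} = - z^{2}$
$U = -7917$ ($U = 4 - \left(-32 - 57\right)^{2} = 4 - \left(-89\right)^{2} = 4 - 7921 = -7917$)
$O = -8$ ($O = 8 - \left(0 \left(-27\right) + 16\right) = 8 - \left(0 + 16\right) = 8 - 16 = -8$)
$X = -6272$ ($X = 2 \left(- 56^{2}\right) = 2 \left(\left(-1\right) 3136\right) = 2 \left(-3136\right) = -6272$)
$\left(X + O\right) + U = \left(-6272 - 8\right) - 7917 = -6280 - 7917 = -14197$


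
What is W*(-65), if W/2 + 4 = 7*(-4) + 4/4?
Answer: 4030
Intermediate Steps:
W = -62 (W = -8 + 2*(7*(-4) + 4/4) = -8 + 2*(-28 + 4*(¼)) = -8 + 2*(-28 + 1) = -8 + 2*(-27) = -8 - 54 = -62)
W*(-65) = -62*(-65) = 4030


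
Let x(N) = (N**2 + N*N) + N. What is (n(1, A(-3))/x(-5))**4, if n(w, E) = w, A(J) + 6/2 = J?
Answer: 1/4100625 ≈ 2.4387e-7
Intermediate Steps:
A(J) = -3 + J
x(N) = N + 2*N**2 (x(N) = (N**2 + N**2) + N = 2*N**2 + N = N + 2*N**2)
(n(1, A(-3))/x(-5))**4 = (1/(-5*(1 + 2*(-5))))**4 = (1/(-5*(1 - 10)))**4 = (1/(-5*(-9)))**4 = (1/45)**4 = 1/4100625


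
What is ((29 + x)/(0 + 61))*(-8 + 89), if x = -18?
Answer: 891/61 ≈ 14.607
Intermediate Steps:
((29 + x)/(0 + 61))*(-8 + 89) = ((29 - 18)/(0 + 61))*(-8 + 89) = (11/61)*81 = 891/61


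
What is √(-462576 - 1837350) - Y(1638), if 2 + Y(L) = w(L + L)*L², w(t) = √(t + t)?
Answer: 2 - 16098264*√182 + I*√2299926 ≈ -2.1718e+8 + 1516.6*I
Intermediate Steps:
w(t) = √2*√t (w(t) = √(2*t) = √2*√t)
Y(L) = -2 + 2*L^(5/2) (Y(L) = -2 + (√2*√(L + L))*L² = -2 + (√2*√(2*L))*L² = -2 + (√2*(√2*√L))*L² = -2 + (2*√L)*L² = -2 + 2*L^(5/2))
√(-462576 - 1837350) - Y(1638) = √(-462576 - 1837350) - (-2 + 2*1638^(5/2)) = √(-2299926) - (-2 + 2*(8049132*√182)) = I*√2299926 - (-2 + 16098264*√182) = I*√2299926 + (2 - 16098264*√182) = 2 - 16098264*√182 + I*√2299926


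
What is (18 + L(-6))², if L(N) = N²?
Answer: 2916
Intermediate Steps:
(18 + L(-6))² = (18 + (-6)²)² = (18 + 36)² = 54² = 2916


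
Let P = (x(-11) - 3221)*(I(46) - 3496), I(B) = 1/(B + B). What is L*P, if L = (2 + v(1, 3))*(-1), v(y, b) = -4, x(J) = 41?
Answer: 511393290/23 ≈ 2.2234e+7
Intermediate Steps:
I(B) = 1/(2*B)
L = 2 (L = (2 - 4)*(-1) = -2*(-1) = 2)
P = 255696645/23 (P = (41 - 3221)*((½)/46 - 3496) = -3180*((½)*(1/46) - 3496) = -3180*(1/92 - 3496) = -3180*(-321631/92) = 255696645/23 ≈ 1.1117e+7)
L*P = 2*(255696645/23) = 511393290/23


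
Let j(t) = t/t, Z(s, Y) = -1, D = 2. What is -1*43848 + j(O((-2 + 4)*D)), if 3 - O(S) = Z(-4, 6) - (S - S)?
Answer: -43847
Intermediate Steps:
O(S) = 4 (O(S) = 3 - (-1 - (S - S)) = 3 - (-1 - 1*0) = 3 - (-1 + 0) = 3 - 1*(-1) = 3 + 1 = 4)
j(t) = 1
-1*43848 + j(O((-2 + 4)*D)) = -1*43848 + 1 = -43848 + 1 = -43847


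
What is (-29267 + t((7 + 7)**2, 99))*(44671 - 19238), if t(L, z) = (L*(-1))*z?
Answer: -1237849543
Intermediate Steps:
t(L, z) = -L*z (t(L, z) = (-L)*z = -L*z)
(-29267 + t((7 + 7)**2, 99))*(44671 - 19238) = (-29267 - 1*(7 + 7)**2*99)*(44671 - 19238) = (-29267 - 1*14**2*99)*25433 = (-29267 - 1*196*99)*25433 = (-29267 - 19404)*25433 = -48671*25433 = -1237849543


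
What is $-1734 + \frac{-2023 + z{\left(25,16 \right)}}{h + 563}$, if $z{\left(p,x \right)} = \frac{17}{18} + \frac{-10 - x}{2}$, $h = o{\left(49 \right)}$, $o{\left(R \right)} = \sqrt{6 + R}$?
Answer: $- \frac{9912143021}{5704452} + \frac{36631 \sqrt{55}}{5704452} \approx -1737.6$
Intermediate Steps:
$h = \sqrt{55}$ ($h = \sqrt{6 + 49} = \sqrt{55} \approx 7.4162$)
$z{\left(p,x \right)} = - \frac{73}{18} - \frac{x}{2}$ ($z{\left(p,x \right)} = 17 \cdot \frac{1}{18} + \left(-10 - x\right) \frac{1}{2} = \frac{17}{18} - \left(5 + \frac{x}{2}\right) = - \frac{73}{18} - \frac{x}{2}$)
$-1734 + \frac{-2023 + z{\left(25,16 \right)}}{h + 563} = -1734 + \frac{-2023 - \frac{217}{18}}{\sqrt{55} + 563} = -1734 + \frac{-2023 - \frac{217}{18}}{563 + \sqrt{55}} = -1734 - \frac{36631}{18 \left(563 + \sqrt{55}\right)}$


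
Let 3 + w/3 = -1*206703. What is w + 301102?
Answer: -319016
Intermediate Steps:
w = -620118 (w = -9 + 3*(-1*206703) = -9 + 3*(-206703) = -9 - 620109 = -620118)
w + 301102 = -620118 + 301102 = -319016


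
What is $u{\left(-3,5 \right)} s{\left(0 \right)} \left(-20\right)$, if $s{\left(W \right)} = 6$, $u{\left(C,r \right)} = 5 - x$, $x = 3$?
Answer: $-240$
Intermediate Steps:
$u{\left(C,r \right)} = 2$ ($u{\left(C,r \right)} = 5 - 3 = 2$)
$u{\left(-3,5 \right)} s{\left(0 \right)} \left(-20\right) = 2 \cdot 6 \left(-20\right) = 12 \left(-20\right) = -240$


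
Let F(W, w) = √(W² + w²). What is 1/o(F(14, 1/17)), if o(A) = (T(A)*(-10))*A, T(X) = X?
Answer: -289/566450 ≈ -0.00051020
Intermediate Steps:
o(A) = -10*A² (o(A) = (A*(-10))*A = (-10*A)*A = -10*A²)
1/o(F(14, 1/17)) = 1/(-10*(√(14² + (1/17)²))²) = 1/(-10*(√(196 + (1/17)²))²) = 1/(-10*(√(196 + 1/289))²) = 1/(-10*(√(56645/289))²) = 1/(-10*(√56645/17)²) = 1/(-10*56645/289) = 1/(-566450/289) = -289/566450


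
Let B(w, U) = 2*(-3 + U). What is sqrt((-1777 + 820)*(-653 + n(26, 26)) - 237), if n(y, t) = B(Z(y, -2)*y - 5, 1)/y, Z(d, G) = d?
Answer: 3*sqrt(11732942)/13 ≈ 790.46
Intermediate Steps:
B(w, U) = -6 + 2*U
n(y, t) = -4/y (n(y, t) = (-6 + 2*1)/y = (-6 + 2)/y = -4/y)
sqrt((-1777 + 820)*(-653 + n(26, 26)) - 237) = sqrt((-1777 + 820)*(-653 - 4/26) - 237) = sqrt(-957*(-653 - 4*1/26) - 237) = sqrt(-957*(-653 - 2/13) - 237) = sqrt(-957*(-8491/13) - 237) = sqrt(8125887/13 - 237) = sqrt(8122806/13) = 3*sqrt(11732942)/13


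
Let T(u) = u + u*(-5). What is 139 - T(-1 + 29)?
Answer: 251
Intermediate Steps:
T(u) = -4*u (T(u) = u - 5*u = -4*u)
139 - T(-1 + 29) = 139 - (-4)*(-1 + 29) = 139 - (-4)*28 = 139 - 1*(-112) = 139 + 112 = 251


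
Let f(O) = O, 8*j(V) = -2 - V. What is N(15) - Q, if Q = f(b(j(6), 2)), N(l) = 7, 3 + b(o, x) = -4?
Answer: 14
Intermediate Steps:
j(V) = -1/4 - V/8 (j(V) = (-2 - V)/8 = -1/4 - V/8)
b(o, x) = -7 (b(o, x) = -3 - 4 = -7)
Q = -7
N(15) - Q = 7 - 1*(-7) = 7 + 7 = 14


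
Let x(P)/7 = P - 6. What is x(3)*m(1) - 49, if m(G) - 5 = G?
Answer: -175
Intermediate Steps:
x(P) = -42 + 7*P (x(P) = 7*(P - 6) = 7*(-6 + P) = -42 + 7*P)
m(G) = 5 + G
x(3)*m(1) - 49 = (-42 + 7*3)*(5 + 1) - 49 = (-42 + 21)*6 - 49 = -21*6 - 49 = -126 - 49 = -175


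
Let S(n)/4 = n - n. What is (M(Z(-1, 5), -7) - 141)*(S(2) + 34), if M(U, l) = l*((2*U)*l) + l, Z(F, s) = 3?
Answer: 4964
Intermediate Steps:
M(U, l) = l + 2*U*l**2 (M(U, l) = l*(2*U*l) + l = 2*U*l**2 + l = l + 2*U*l**2)
S(n) = 0 (S(n) = 4*(n - n) = 4*0 = 0)
(M(Z(-1, 5), -7) - 141)*(S(2) + 34) = (-7*(1 + 2*3*(-7)) - 141)*(0 + 34) = (-7*(1 - 42) - 141)*34 = (-7*(-41) - 141)*34 = (287 - 141)*34 = 146*34 = 4964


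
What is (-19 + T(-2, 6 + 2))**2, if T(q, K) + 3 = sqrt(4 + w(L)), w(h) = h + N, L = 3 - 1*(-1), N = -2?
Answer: (22 - sqrt(6))**2 ≈ 382.22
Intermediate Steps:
L = 4 (L = 3 + 1 = 4)
w(h) = -2 + h (w(h) = h - 2 = -2 + h)
T(q, K) = -3 + sqrt(6) (T(q, K) = -3 + sqrt(4 + (-2 + 4)) = -3 + sqrt(4 + 2) = -3 + sqrt(6))
(-19 + T(-2, 6 + 2))**2 = (-19 + (-3 + sqrt(6)))**2 = (-22 + sqrt(6))**2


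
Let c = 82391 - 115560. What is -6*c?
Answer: 199014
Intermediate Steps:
c = -33169
-6*c = -6*(-33169) = 199014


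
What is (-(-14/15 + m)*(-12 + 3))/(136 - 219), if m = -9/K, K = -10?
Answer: 3/830 ≈ 0.0036145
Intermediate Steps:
m = 9/10 (m = -9/(-10) = -9*(-⅒) = 9/10 ≈ 0.90000)
(-(-14/15 + m)*(-12 + 3))/(136 - 219) = (-(-14/15 + 9/10)*(-12 + 3))/(136 - 219) = -(-14*1/15 + 9/10)*(-9)/(-83) = -(-14/15 + 9/10)*(-9)*(-1/83) = -(-1)*(-9)/30*(-1/83) = -1*3/10*(-1/83) = -3/10*(-1/83) = 3/830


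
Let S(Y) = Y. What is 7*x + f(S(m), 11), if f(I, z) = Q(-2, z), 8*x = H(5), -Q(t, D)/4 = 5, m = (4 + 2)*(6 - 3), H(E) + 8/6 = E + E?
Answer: -149/12 ≈ -12.417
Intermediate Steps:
H(E) = -4/3 + 2*E (H(E) = -4/3 + (E + E) = -4/3 + 2*E)
m = 18 (m = 6*3 = 18)
Q(t, D) = -20 (Q(t, D) = -4*5 = -20)
x = 13/12 (x = (-4/3 + 2*5)/8 = (-4/3 + 10)/8 = (1/8)*(26/3) = 13/12 ≈ 1.0833)
f(I, z) = -20
7*x + f(S(m), 11) = 7*(13/12) - 20 = 91/12 - 20 = -149/12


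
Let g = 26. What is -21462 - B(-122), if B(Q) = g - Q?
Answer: -21610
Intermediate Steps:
B(Q) = 26 - Q
-21462 - B(-122) = -21462 - (26 - 1*(-122)) = -21462 - (26 + 122) = -21462 - 1*148 = -21462 - 148 = -21610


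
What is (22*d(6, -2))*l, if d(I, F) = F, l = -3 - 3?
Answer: 264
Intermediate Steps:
l = -6
(22*d(6, -2))*l = (22*(-2))*(-6) = -44*(-6) = 264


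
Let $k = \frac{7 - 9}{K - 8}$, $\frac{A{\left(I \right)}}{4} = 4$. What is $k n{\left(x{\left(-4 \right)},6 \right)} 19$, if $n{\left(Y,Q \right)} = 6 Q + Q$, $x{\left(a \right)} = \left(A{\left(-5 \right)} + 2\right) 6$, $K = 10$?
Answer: $-798$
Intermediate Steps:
$A{\left(I \right)} = 16$ ($A{\left(I \right)} = 4 \cdot 4 = 16$)
$x{\left(a \right)} = 108$ ($x{\left(a \right)} = \left(16 + 2\right) 6 = 18 \cdot 6 = 108$)
$n{\left(Y,Q \right)} = 7 Q$
$k = -1$ ($k = \frac{7 - 9}{10 - 8} = - \frac{2}{2} = \left(-2\right) \frac{1}{2} = -1$)
$k n{\left(x{\left(-4 \right)},6 \right)} 19 = - 7 \cdot 6 \cdot 19 = \left(-1\right) 42 \cdot 19 = \left(-42\right) 19 = -798$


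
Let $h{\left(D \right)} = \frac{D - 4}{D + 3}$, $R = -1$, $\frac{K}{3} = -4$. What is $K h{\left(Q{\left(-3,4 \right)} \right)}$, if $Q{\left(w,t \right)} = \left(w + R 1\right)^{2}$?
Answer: $- \frac{144}{19} \approx -7.5789$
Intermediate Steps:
$K = -12$ ($K = 3 \left(-4\right) = -12$)
$Q{\left(w,t \right)} = \left(-1 + w\right)^{2}$ ($Q{\left(w,t \right)} = \left(w - 1\right)^{2} = \left(-1 + w\right)^{2}$)
$h{\left(D \right)} = \frac{-4 + D}{3 + D}$
$K h{\left(Q{\left(-3,4 \right)} \right)} = - 12 \frac{-4 + \left(-1 - 3\right)^{2}}{3 + \left(-1 - 3\right)^{2}} = - 12 \frac{-4 + \left(-4\right)^{2}}{3 + \left(-4\right)^{2}} = - 12 \frac{-4 + 16}{3 + 16} = - 12 \cdot \frac{1}{19} \cdot 12 = \left(-12\right) \frac{12}{19} = - \frac{144}{19}$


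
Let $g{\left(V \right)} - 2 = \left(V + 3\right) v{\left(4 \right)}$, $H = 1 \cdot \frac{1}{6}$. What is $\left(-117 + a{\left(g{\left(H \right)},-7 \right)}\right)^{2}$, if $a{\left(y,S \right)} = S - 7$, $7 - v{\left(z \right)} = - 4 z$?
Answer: $17161$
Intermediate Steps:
$v{\left(z \right)} = 7 + 4 z$ ($v{\left(z \right)} = 7 - - 4 z = 7 + 4 z$)
$H = \frac{1}{6}$ ($H = 1 \cdot \frac{1}{6} = \frac{1}{6} \approx 0.16667$)
$g{\left(V \right)} = 71 + 23 V$ ($g{\left(V \right)} = 2 + \left(V + 3\right) \left(7 + 4 \cdot 4\right) = 2 + \left(3 + V\right) \left(7 + 16\right) = 2 + \left(3 + V\right) 23 = 2 + \left(69 + 23 V\right) = 71 + 23 V$)
$a{\left(y,S \right)} = -7 + S$ ($a{\left(y,S \right)} = S - 7 = -7 + S$)
$\left(-117 + a{\left(g{\left(H \right)},-7 \right)}\right)^{2} = \left(-117 - 14\right)^{2} = \left(-131\right)^{2} = 17161$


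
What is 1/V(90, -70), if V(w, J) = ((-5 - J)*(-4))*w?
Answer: -1/23400 ≈ -4.2735e-5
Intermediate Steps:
V(w, J) = w*(20 + 4*J) (V(w, J) = (20 + 4*J)*w = w*(20 + 4*J))
1/V(90, -70) = 1/(4*90*(5 - 70)) = 1/(4*90*(-65)) = 1/(-23400) = -1/23400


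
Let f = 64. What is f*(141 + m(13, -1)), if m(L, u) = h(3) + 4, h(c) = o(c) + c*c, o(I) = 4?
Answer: 10112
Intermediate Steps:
h(c) = 4 + c² (h(c) = 4 + c*c = 4 + c²)
m(L, u) = 17 (m(L, u) = (4 + 3²) + 4 = (4 + 9) + 4 = 13 + 4 = 17)
f*(141 + m(13, -1)) = 64*(141 + 17) = 64*158 = 10112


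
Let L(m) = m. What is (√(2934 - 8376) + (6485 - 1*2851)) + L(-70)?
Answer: 3564 + I*√5442 ≈ 3564.0 + 73.77*I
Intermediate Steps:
(√(2934 - 8376) + (6485 - 1*2851)) + L(-70) = (√(2934 - 8376) + (6485 - 1*2851)) - 70 = (√(-5442) + (6485 - 2851)) - 70 = (I*√5442 + 3634) - 70 = (3634 + I*√5442) - 70 = 3564 + I*√5442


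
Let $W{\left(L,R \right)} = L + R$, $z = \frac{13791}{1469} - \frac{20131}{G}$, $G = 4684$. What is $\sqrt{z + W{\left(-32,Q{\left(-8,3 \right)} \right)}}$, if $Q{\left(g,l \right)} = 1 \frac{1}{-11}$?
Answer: $\frac{i \sqrt{38670337850938937}}{37844378} \approx 5.1962 i$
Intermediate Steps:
$Q{\left(g,l \right)} = - \frac{1}{11}$ ($Q{\left(g,l \right)} = 1 \left(- \frac{1}{11}\right) = - \frac{1}{11}$)
$z = \frac{35024605}{6880796}$ ($z = \frac{13791}{1469} - \frac{20131}{4684} = \frac{35024605}{6880796} \approx 5.0902$)
$\sqrt{z + W{\left(-32,Q{\left(-8,3 \right)} \right)}} = \sqrt{\frac{35024605}{6880796} - \frac{353}{11}} = \sqrt{- \frac{2043650333}{75688756}} = \frac{i \sqrt{38670337850938937}}{37844378}$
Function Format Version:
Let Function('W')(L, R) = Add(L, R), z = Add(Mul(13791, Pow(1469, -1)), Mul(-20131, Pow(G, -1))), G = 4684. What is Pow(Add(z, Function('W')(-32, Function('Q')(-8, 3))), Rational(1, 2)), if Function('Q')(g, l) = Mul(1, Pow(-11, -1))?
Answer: Mul(Rational(1, 37844378), I, Pow(38670337850938937, Rational(1, 2))) ≈ Mul(5.1962, I)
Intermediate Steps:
Function('Q')(g, l) = Rational(-1, 11) (Function('Q')(g, l) = Mul(1, Rational(-1, 11)) = Rational(-1, 11))
z = Rational(35024605, 6880796) (z = Add(Mul(13791, Pow(1469, -1)), Mul(-20131, Pow(4684, -1))) = Add(Mul(13791, Rational(1, 1469)), Mul(-20131, Rational(1, 4684))) = Add(Rational(13791, 1469), Rational(-20131, 4684)) = Rational(35024605, 6880796) ≈ 5.0902)
Pow(Add(z, Function('W')(-32, Function('Q')(-8, 3))), Rational(1, 2)) = Pow(Add(Rational(35024605, 6880796), Add(-32, Rational(-1, 11))), Rational(1, 2)) = Pow(Add(Rational(35024605, 6880796), Rational(-353, 11)), Rational(1, 2)) = Pow(Rational(-2043650333, 75688756), Rational(1, 2)) = Mul(Rational(1, 37844378), I, Pow(38670337850938937, Rational(1, 2)))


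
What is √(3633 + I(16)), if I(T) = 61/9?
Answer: √32758/3 ≈ 60.331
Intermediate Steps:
I(T) = 61/9 (I(T) = 61*(⅑) = 61/9)
√(3633 + I(16)) = √(3633 + 61/9) = √(32758/9) = √32758/3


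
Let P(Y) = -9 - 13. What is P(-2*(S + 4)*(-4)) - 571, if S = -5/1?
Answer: -593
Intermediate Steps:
S = -5 (S = -5*1 = -5)
P(Y) = -22
P(-2*(S + 4)*(-4)) - 571 = -22 - 571 = -593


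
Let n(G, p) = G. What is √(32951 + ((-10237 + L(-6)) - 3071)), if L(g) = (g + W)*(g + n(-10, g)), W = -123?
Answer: 7*√443 ≈ 147.33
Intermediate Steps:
L(g) = (-123 + g)*(-10 + g) (L(g) = (g - 123)*(g - 10) = (-123 + g)*(-10 + g))
√(32951 + ((-10237 + L(-6)) - 3071)) = √(32951 + ((-10237 + (1230 + (-6)² - 133*(-6))) - 3071)) = √(32951 + ((-10237 + (1230 + 36 + 798)) - 3071)) = √(32951 + ((-10237 + 2064) - 3071)) = √(32951 + (-8173 - 3071)) = √(32951 - 11244) = √21707 = 7*√443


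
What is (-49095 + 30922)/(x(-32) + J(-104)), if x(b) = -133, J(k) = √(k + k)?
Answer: 2417009/17897 + 72692*I*√13/17897 ≈ 135.05 + 14.645*I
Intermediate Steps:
J(k) = √2*√k (J(k) = √(2*k) = √2*√k)
(-49095 + 30922)/(x(-32) + J(-104)) = (-49095 + 30922)/(-133 + √2*√(-104)) = -18173/(-133 + √2*(2*I*√26)) = -18173/(-133 + 4*I*√13)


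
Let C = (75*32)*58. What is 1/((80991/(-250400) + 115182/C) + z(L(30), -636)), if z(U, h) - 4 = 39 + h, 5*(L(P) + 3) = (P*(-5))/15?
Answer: -3630800/2151234439 ≈ -0.0016878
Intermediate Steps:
C = 139200 (C = 2400*58 = 139200)
L(P) = -3 - P/15 (L(P) = -3 + ((P*(-5))/15)/5 = -3 + (-5*P*(1/15))/5 = -3 + (-P/3)/5 = -3 - P/15)
z(U, h) = 43 + h (z(U, h) = 4 + (39 + h) = 43 + h)
1/((80991/(-250400) + 115182/C) + z(L(30), -636)) = 1/((80991/(-250400) + 115182/139200) + (43 - 636)) = 1/((80991*(-1/250400) + 115182*(1/139200)) - 593) = 1/((-80991/250400 + 19197/23200) - 593) = 1/(1829961/3630800 - 593) = 1/(-2151234439/3630800) = -3630800/2151234439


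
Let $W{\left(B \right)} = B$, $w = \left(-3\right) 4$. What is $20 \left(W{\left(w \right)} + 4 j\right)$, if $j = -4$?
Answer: $-560$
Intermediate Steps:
$w = -12$
$20 \left(W{\left(w \right)} + 4 j\right) = 20 \left(-12 + 4 \left(-4\right)\right) = 20 \left(-12 - 16\right) = 20 \left(-28\right) = -560$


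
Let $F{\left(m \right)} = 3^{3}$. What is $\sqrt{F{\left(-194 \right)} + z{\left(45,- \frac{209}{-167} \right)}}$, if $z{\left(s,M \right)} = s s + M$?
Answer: $\frac{\sqrt{57263131}}{167} \approx 45.313$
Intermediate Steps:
$F{\left(m \right)} = 27$
$z{\left(s,M \right)} = M + s^{2}$ ($z{\left(s,M \right)} = s^{2} + M = M + s^{2}$)
$\sqrt{F{\left(-194 \right)} + z{\left(45,- \frac{209}{-167} \right)}} = \sqrt{27 + \left(- \frac{209}{-167} + 45^{2}\right)} = \sqrt{27 + \left(\left(-209\right) \left(- \frac{1}{167}\right) + 2025\right)} = \sqrt{27 + \left(\frac{209}{167} + 2025\right)} = \sqrt{27 + \frac{338384}{167}} = \sqrt{\frac{342893}{167}} = \frac{\sqrt{57263131}}{167}$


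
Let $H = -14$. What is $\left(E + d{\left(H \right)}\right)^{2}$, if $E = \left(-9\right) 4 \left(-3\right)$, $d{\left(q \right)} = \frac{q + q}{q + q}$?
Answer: $11881$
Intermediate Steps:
$d{\left(q \right)} = 1$ ($d{\left(q \right)} = \frac{2 q}{2 q} = 2 q \frac{1}{2 q} = 1$)
$E = 108$ ($E = \left(-36\right) \left(-3\right) = 108$)
$\left(E + d{\left(H \right)}\right)^{2} = \left(108 + 1\right)^{2} = 109^{2} = 11881$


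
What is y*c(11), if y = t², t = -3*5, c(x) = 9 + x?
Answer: 4500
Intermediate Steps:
t = -15
y = 225 (y = (-15)² = 225)
y*c(11) = 225*(9 + 11) = 225*20 = 4500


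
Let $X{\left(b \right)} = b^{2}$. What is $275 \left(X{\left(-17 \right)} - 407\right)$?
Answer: $-32450$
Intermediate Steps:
$275 \left(X{\left(-17 \right)} - 407\right) = 275 \left(\left(-17\right)^{2} - 407\right) = 275 \left(289 - 407\right) = 275 \left(-118\right) = -32450$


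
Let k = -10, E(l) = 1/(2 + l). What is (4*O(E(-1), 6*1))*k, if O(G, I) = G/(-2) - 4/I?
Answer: 140/3 ≈ 46.667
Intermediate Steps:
O(G, I) = -4/I - G/2 (O(G, I) = G*(-1/2) - 4/I = -G/2 - 4/I = -4/I - G/2)
(4*O(E(-1), 6*1))*k = (4*(-4/(6*1) - 1/(2*(2 - 1))))*(-10) = (4*(-4/6 - 1/2/1))*(-10) = (4*(-4*1/6 - 1/2*1))*(-10) = (4*(-2/3 - 1/2))*(-10) = (4*(-7/6))*(-10) = -14/3*(-10) = 140/3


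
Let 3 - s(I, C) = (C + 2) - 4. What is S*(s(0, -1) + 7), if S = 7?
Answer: 91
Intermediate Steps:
s(I, C) = 5 - C (s(I, C) = 3 - ((C + 2) - 4) = 3 - ((2 + C) - 4) = 3 - (-2 + C) = 3 + (2 - C) = 5 - C)
S*(s(0, -1) + 7) = 7*((5 - 1*(-1)) + 7) = 7*((5 + 1) + 7) = 7*(6 + 7) = 7*13 = 91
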